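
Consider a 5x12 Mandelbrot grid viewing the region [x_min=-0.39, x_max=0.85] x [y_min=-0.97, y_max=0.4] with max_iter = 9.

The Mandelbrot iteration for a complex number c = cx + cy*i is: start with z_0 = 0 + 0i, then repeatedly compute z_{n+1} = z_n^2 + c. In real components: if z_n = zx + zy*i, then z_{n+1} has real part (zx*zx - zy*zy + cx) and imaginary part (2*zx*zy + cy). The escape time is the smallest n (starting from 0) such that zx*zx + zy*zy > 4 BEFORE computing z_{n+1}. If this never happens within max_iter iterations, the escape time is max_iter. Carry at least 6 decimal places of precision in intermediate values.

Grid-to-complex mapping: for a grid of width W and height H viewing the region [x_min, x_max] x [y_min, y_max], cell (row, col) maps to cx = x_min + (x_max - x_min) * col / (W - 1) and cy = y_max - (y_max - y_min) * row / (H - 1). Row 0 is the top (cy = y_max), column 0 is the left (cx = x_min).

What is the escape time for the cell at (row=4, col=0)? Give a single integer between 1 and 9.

z_0 = 0 + 0i, c = -0.3900 + -0.0982i
Iter 1: z = -0.3900 + -0.0982i, |z|^2 = 0.1617
Iter 2: z = -0.2475 + -0.0216i, |z|^2 = 0.0617
Iter 3: z = -0.3292 + -0.0875i, |z|^2 = 0.1160
Iter 4: z = -0.2893 + -0.0406i, |z|^2 = 0.0853
Iter 5: z = -0.3080 + -0.0747i, |z|^2 = 0.1004
Iter 6: z = -0.3007 + -0.0522i, |z|^2 = 0.0932
Iter 7: z = -0.3023 + -0.0668i, |z|^2 = 0.0958
Iter 8: z = -0.3031 + -0.0578i, |z|^2 = 0.0952

Answer: 9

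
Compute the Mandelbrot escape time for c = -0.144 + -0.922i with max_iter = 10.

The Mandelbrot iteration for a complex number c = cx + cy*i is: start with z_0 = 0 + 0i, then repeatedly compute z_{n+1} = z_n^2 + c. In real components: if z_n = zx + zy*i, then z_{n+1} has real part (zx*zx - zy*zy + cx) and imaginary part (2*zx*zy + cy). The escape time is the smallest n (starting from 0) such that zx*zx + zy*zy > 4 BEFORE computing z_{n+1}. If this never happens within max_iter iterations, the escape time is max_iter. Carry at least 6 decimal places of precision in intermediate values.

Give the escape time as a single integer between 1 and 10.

Answer: 10

Derivation:
z_0 = 0 + 0i, c = -0.1440 + -0.9220i
Iter 1: z = -0.1440 + -0.9220i, |z|^2 = 0.8708
Iter 2: z = -0.9733 + -0.6565i, |z|^2 = 1.3784
Iter 3: z = 0.3725 + 0.3559i, |z|^2 = 0.2654
Iter 4: z = -0.1320 + -0.6569i, |z|^2 = 0.4489
Iter 5: z = -0.5580 + -0.7486i, |z|^2 = 0.8719
Iter 6: z = -0.3930 + -0.0865i, |z|^2 = 0.1620
Iter 7: z = 0.0030 + -0.8540i, |z|^2 = 0.7294
Iter 8: z = -0.8734 + -0.9271i, |z|^2 = 1.6224
Iter 9: z = -0.2408 + 0.6975i, |z|^2 = 0.5445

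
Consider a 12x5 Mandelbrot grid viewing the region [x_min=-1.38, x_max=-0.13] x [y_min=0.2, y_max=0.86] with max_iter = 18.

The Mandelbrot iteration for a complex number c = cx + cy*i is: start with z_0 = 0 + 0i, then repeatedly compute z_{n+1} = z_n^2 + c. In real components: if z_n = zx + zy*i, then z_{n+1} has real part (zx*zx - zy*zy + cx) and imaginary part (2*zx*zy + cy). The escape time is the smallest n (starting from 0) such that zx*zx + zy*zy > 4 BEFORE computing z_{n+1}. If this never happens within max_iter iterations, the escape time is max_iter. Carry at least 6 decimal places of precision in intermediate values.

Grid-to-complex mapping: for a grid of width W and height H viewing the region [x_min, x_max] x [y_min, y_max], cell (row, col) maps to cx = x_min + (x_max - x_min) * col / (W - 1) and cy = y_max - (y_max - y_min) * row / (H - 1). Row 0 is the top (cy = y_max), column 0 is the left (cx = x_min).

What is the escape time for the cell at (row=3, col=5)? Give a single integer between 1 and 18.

Answer: 8

Derivation:
z_0 = 0 + 0i, c = -0.8118 + 0.3650i
Iter 1: z = -0.8118 + 0.3650i, |z|^2 = 0.7923
Iter 2: z = -0.2860 + -0.2276i, |z|^2 = 0.1336
Iter 3: z = -0.7818 + 0.4952i, |z|^2 = 0.8565
Iter 4: z = -0.4458 + -0.4093i, |z|^2 = 0.3663
Iter 5: z = -0.7807 + 0.7299i, |z|^2 = 1.1422
Iter 6: z = -0.7352 + -0.7747i, |z|^2 = 1.1406
Iter 7: z = -0.8714 + 1.5041i, |z|^2 = 3.0216
Iter 8: z = -2.3146 + -2.2564i, |z|^2 = 10.4486
Escaped at iteration 8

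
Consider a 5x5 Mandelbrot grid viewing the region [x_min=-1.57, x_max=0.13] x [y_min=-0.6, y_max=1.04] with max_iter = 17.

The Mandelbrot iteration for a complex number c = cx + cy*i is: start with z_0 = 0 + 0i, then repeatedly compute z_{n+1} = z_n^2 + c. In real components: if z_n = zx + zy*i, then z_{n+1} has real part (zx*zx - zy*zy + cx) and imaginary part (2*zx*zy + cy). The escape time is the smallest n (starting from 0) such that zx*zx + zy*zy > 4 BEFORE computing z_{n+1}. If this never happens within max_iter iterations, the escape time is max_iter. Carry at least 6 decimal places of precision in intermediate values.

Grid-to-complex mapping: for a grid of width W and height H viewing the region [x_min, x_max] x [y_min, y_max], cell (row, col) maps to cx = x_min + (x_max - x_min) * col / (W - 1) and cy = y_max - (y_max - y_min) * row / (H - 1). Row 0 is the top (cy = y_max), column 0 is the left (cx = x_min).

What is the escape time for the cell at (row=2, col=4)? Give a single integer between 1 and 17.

Answer: 17

Derivation:
z_0 = 0 + 0i, c = 0.1300 + 0.2200i
Iter 1: z = 0.1300 + 0.2200i, |z|^2 = 0.0653
Iter 2: z = 0.0985 + 0.2772i, |z|^2 = 0.0865
Iter 3: z = 0.0629 + 0.2746i, |z|^2 = 0.0794
Iter 4: z = 0.0585 + 0.2545i, |z|^2 = 0.0682
Iter 5: z = 0.0686 + 0.2498i, |z|^2 = 0.0671
Iter 6: z = 0.0723 + 0.2543i, |z|^2 = 0.0699
Iter 7: z = 0.0706 + 0.2568i, |z|^2 = 0.0709
Iter 8: z = 0.0690 + 0.2562i, |z|^2 = 0.0704
Iter 9: z = 0.0691 + 0.2554i, |z|^2 = 0.0700
Iter 10: z = 0.0696 + 0.2553i, |z|^2 = 0.0700
Iter 11: z = 0.0697 + 0.2555i, |z|^2 = 0.0701
Iter 12: z = 0.0696 + 0.2556i, |z|^2 = 0.0702
Iter 13: z = 0.0695 + 0.2556i, |z|^2 = 0.0701
Iter 14: z = 0.0695 + 0.2555i, |z|^2 = 0.0701
Iter 15: z = 0.0695 + 0.2555i, |z|^2 = 0.0701
Iter 16: z = 0.0695 + 0.2555i, |z|^2 = 0.0701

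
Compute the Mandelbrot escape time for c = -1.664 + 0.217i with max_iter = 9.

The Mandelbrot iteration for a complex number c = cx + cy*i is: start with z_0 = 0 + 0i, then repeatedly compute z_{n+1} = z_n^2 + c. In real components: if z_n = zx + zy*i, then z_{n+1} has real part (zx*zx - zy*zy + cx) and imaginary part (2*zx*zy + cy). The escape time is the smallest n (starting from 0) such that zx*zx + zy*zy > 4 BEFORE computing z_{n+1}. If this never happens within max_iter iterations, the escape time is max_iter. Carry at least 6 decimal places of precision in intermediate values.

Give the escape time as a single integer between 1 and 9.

Answer: 4

Derivation:
z_0 = 0 + 0i, c = -1.6640 + 0.2170i
Iter 1: z = -1.6640 + 0.2170i, |z|^2 = 2.8160
Iter 2: z = 1.0578 + -0.5052i, |z|^2 = 1.3742
Iter 3: z = -0.8002 + -0.8518i, |z|^2 = 1.3659
Iter 4: z = -1.7491 + 1.5802i, |z|^2 = 5.5565
Escaped at iteration 4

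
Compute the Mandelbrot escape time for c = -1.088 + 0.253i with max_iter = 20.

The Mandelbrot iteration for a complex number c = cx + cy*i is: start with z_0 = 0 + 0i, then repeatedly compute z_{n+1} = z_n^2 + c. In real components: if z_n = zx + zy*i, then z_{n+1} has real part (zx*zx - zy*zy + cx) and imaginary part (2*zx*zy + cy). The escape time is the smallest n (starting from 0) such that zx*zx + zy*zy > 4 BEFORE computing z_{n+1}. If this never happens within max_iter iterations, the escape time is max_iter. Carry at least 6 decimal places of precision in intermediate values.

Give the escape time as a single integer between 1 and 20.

Answer: 20

Derivation:
z_0 = 0 + 0i, c = -1.0880 + 0.2530i
Iter 1: z = -1.0880 + 0.2530i, |z|^2 = 1.2478
Iter 2: z = 0.0317 + -0.2975i, |z|^2 = 0.0895
Iter 3: z = -1.1755 + 0.2341i, |z|^2 = 1.4366
Iter 4: z = 0.2390 + -0.2974i, |z|^2 = 0.1456
Iter 5: z = -1.1193 + 0.1108i, |z|^2 = 1.2652
Iter 6: z = 0.1526 + 0.0049i, |z|^2 = 0.0233
Iter 7: z = -1.0647 + 0.2545i, |z|^2 = 1.1984
Iter 8: z = -0.0191 + -0.2890i, |z|^2 = 0.0839
Iter 9: z = -1.1711 + 0.2640i, |z|^2 = 1.4413
Iter 10: z = 0.2138 + -0.3654i, |z|^2 = 0.1793
Iter 11: z = -1.1758 + 0.0967i, |z|^2 = 1.3919
Iter 12: z = 0.2852 + 0.0256i, |z|^2 = 0.0820
Iter 13: z = -1.0073 + 0.2676i, |z|^2 = 1.0862
Iter 14: z = -0.1449 + -0.2861i, |z|^2 = 0.1028
Iter 15: z = -1.1488 + 0.3359i, |z|^2 = 1.4326
Iter 16: z = 0.1189 + -0.5188i, |z|^2 = 0.2833
Iter 17: z = -1.3430 + 0.1296i, |z|^2 = 1.8206
Iter 18: z = 0.6990 + -0.0951i, |z|^2 = 0.4976
Iter 19: z = -0.6084 + 0.1201i, |z|^2 = 0.3846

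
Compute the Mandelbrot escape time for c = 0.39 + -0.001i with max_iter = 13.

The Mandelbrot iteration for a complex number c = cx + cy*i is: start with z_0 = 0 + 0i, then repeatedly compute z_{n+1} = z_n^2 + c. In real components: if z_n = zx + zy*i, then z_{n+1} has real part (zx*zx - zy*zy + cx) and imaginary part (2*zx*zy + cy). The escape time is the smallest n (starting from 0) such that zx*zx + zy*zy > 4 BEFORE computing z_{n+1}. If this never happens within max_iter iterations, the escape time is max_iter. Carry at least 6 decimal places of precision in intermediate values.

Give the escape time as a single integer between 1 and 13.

z_0 = 0 + 0i, c = 0.3900 + -0.0010i
Iter 1: z = 0.3900 + -0.0010i, |z|^2 = 0.1521
Iter 2: z = 0.5421 + -0.0018i, |z|^2 = 0.2939
Iter 3: z = 0.6839 + -0.0029i, |z|^2 = 0.4677
Iter 4: z = 0.8577 + -0.0050i, |z|^2 = 0.7356
Iter 5: z = 1.1256 + -0.0096i, |z|^2 = 1.2670
Iter 6: z = 1.6568 + -0.0226i, |z|^2 = 2.7455
Iter 7: z = 3.1345 + -0.0758i, |z|^2 = 9.8309
Escaped at iteration 7

Answer: 7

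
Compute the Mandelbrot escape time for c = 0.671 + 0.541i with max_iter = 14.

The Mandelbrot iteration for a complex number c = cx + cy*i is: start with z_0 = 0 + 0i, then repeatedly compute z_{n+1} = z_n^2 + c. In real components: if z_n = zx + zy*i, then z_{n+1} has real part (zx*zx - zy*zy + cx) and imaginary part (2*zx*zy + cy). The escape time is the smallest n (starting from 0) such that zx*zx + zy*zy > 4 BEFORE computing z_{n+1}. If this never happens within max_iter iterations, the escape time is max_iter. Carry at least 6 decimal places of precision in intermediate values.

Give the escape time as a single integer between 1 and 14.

z_0 = 0 + 0i, c = 0.6710 + 0.5410i
Iter 1: z = 0.6710 + 0.5410i, |z|^2 = 0.7429
Iter 2: z = 0.8286 + 1.2670i, |z|^2 = 2.2919
Iter 3: z = -0.2478 + 2.6406i, |z|^2 = 7.0342
Escaped at iteration 3

Answer: 3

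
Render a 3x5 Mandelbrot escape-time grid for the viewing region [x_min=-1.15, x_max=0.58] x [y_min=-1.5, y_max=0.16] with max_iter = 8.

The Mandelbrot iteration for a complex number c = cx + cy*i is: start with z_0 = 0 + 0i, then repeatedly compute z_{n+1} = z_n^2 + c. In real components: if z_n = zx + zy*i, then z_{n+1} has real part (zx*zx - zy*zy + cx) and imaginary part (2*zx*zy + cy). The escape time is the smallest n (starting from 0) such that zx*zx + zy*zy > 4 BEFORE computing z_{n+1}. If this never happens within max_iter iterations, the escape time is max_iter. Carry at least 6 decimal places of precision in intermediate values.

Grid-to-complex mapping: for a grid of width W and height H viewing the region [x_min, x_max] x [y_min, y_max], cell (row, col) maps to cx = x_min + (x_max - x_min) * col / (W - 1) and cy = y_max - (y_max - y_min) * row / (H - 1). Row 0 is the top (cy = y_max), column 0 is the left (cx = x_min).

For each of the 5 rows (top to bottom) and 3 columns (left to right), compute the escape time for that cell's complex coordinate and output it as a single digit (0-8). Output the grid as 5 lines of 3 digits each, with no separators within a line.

Answer: 884
884
383
352
222

Derivation:
(row=0, col=0): c = -1.1500 + 0.1600i → escape time 8
(row=0, col=1): c = -0.2850 + 0.1600i → escape time 8
(row=0, col=2): c = 0.5800 + 0.1600i → escape time 4
(row=1, col=0): c = -1.1500 + -0.2550i → escape time 8
(row=1, col=1): c = -0.2850 + -0.2550i → escape time 8
(row=1, col=2): c = 0.5800 + -0.2550i → escape time 4
(row=2, col=0): c = -1.1500 + -0.6700i → escape time 3
(row=2, col=1): c = -0.2850 + -0.6700i → escape time 8
(row=2, col=2): c = 0.5800 + -0.6700i → escape time 3
(row=3, col=0): c = -1.1500 + -1.0850i → escape time 3
(row=3, col=1): c = -0.2850 + -1.0850i → escape time 5
(row=3, col=2): c = 0.5800 + -1.0850i → escape time 2
(row=4, col=0): c = -1.1500 + -1.5000i → escape time 2
(row=4, col=1): c = -0.2850 + -1.5000i → escape time 2
(row=4, col=2): c = 0.5800 + -1.5000i → escape time 2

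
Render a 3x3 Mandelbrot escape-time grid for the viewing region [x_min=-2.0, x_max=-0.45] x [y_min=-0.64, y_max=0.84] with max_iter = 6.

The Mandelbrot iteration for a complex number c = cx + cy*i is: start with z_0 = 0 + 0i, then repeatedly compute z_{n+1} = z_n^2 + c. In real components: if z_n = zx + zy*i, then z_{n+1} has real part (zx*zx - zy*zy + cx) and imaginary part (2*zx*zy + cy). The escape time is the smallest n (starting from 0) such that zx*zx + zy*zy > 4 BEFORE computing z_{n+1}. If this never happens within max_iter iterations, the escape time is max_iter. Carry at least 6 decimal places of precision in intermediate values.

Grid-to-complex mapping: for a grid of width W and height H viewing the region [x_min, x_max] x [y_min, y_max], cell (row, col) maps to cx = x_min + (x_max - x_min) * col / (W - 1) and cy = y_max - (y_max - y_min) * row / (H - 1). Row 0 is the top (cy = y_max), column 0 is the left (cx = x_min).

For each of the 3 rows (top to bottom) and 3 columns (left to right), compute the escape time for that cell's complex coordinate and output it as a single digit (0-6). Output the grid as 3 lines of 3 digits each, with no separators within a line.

Answer: 135
166
136

Derivation:
(row=0, col=0): c = -2.0000 + 0.8400i → escape time 1
(row=0, col=1): c = -1.2250 + 0.8400i → escape time 3
(row=0, col=2): c = -0.4500 + 0.8400i → escape time 5
(row=1, col=0): c = -2.0000 + 0.1000i → escape time 1
(row=1, col=1): c = -1.2250 + 0.1000i → escape time 6
(row=1, col=2): c = -0.4500 + 0.1000i → escape time 6
(row=2, col=0): c = -2.0000 + -0.6400i → escape time 1
(row=2, col=1): c = -1.2250 + -0.6400i → escape time 3
(row=2, col=2): c = -0.4500 + -0.6400i → escape time 6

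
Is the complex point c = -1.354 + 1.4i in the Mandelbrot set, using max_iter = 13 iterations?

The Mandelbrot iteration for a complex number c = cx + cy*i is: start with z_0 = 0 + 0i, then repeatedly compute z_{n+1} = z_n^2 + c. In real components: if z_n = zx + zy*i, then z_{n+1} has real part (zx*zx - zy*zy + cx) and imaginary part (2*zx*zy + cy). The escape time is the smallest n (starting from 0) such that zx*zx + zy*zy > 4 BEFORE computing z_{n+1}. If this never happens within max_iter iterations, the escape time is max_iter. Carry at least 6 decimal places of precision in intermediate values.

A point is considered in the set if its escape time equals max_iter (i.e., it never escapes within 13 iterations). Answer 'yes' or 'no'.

z_0 = 0 + 0i, c = -1.3540 + 1.4000i
Iter 1: z = -1.3540 + 1.4000i, |z|^2 = 3.7933
Iter 2: z = -1.4807 + -2.3912i, |z|^2 = 7.9103
Escaped at iteration 2

Answer: no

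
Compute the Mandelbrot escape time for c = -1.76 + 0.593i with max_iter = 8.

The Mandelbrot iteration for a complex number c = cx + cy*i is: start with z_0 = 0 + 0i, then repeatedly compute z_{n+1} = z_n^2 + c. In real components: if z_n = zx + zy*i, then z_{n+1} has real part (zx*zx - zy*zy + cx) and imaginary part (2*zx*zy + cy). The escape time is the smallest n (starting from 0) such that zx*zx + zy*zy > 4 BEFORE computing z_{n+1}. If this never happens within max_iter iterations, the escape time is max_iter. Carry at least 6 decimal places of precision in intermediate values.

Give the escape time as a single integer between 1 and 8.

z_0 = 0 + 0i, c = -1.7600 + 0.5930i
Iter 1: z = -1.7600 + 0.5930i, |z|^2 = 3.4492
Iter 2: z = 0.9860 + -1.4944i, |z|^2 = 3.2052
Iter 3: z = -3.0210 + -2.3537i, |z|^2 = 14.6666
Escaped at iteration 3

Answer: 3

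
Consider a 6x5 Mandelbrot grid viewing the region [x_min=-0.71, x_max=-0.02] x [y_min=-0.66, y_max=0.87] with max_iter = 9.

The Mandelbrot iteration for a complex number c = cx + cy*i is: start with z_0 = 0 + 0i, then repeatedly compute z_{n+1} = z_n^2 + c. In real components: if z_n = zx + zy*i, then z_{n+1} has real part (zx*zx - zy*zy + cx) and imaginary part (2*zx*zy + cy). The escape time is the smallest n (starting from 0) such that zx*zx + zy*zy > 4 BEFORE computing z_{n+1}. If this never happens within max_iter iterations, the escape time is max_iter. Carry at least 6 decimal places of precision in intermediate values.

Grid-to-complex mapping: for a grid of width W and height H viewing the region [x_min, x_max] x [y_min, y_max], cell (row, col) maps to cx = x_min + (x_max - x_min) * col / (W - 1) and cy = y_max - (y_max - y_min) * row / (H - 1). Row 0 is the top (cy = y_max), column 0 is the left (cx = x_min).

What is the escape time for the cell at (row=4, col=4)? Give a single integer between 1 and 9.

z_0 = 0 + 0i, c = -0.1580 + -0.6600i
Iter 1: z = -0.1580 + -0.6600i, |z|^2 = 0.4606
Iter 2: z = -0.5686 + -0.4514i, |z|^2 = 0.5271
Iter 3: z = -0.0385 + -0.1466i, |z|^2 = 0.0230
Iter 4: z = -0.1780 + -0.6487i, |z|^2 = 0.4525
Iter 5: z = -0.5472 + -0.4290i, |z|^2 = 0.4835
Iter 6: z = -0.0427 + -0.1905i, |z|^2 = 0.0381
Iter 7: z = -0.1925 + -0.6437i, |z|^2 = 0.4514
Iter 8: z = -0.5354 + -0.4122i, |z|^2 = 0.4565

Answer: 9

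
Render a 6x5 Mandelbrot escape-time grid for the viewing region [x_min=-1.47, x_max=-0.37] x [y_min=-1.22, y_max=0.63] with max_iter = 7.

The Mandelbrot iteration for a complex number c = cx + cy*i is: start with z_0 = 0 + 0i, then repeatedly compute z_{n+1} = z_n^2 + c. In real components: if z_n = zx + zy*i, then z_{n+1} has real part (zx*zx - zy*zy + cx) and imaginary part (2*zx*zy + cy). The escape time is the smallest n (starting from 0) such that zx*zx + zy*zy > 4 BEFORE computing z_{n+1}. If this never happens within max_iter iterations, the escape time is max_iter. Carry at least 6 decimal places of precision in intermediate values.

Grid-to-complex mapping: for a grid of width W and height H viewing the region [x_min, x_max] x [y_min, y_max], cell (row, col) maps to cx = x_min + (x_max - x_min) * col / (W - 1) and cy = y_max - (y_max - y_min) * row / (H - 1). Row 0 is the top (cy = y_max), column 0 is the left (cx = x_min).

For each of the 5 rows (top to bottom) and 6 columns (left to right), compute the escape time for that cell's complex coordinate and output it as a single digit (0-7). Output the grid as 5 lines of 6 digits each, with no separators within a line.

(row=0, col=0): c = -1.4700 + 0.6300i → escape time 3
(row=0, col=1): c = -1.2500 + 0.6300i → escape time 3
(row=0, col=2): c = -1.0300 + 0.6300i → escape time 4
(row=0, col=3): c = -0.8100 + 0.6300i → escape time 5
(row=0, col=4): c = -0.5900 + 0.6300i → escape time 7
(row=0, col=5): c = -0.3700 + 0.6300i → escape time 7
(row=1, col=0): c = -1.4700 + 0.1675i → escape time 5
(row=1, col=1): c = -1.2500 + 0.1675i → escape time 7
(row=1, col=2): c = -1.0300 + 0.1675i → escape time 7
(row=1, col=3): c = -0.8100 + 0.1675i → escape time 7
(row=1, col=4): c = -0.5900 + 0.1675i → escape time 7
(row=1, col=5): c = -0.3700 + 0.1675i → escape time 7
(row=2, col=0): c = -1.4700 + -0.2950i → escape time 5
(row=2, col=1): c = -1.2500 + -0.2950i → escape time 7
(row=2, col=2): c = -1.0300 + -0.2950i → escape time 7
(row=2, col=3): c = -0.8100 + -0.2950i → escape time 7
(row=2, col=4): c = -0.5900 + -0.2950i → escape time 7
(row=2, col=5): c = -0.3700 + -0.2950i → escape time 7
(row=3, col=0): c = -1.4700 + -0.7575i → escape time 3
(row=3, col=1): c = -1.2500 + -0.7575i → escape time 3
(row=3, col=2): c = -1.0300 + -0.7575i → escape time 3
(row=3, col=3): c = -0.8100 + -0.7575i → escape time 4
(row=3, col=4): c = -0.5900 + -0.7575i → escape time 5
(row=3, col=5): c = -0.3700 + -0.7575i → escape time 7
(row=4, col=0): c = -1.4700 + -1.2200i → escape time 2
(row=4, col=1): c = -1.2500 + -1.2200i → escape time 2
(row=4, col=2): c = -1.0300 + -1.2200i → escape time 3
(row=4, col=3): c = -0.8100 + -1.2200i → escape time 3
(row=4, col=4): c = -0.5900 + -1.2200i → escape time 3
(row=4, col=5): c = -0.3700 + -1.2200i → escape time 3

Answer: 334577
577777
577777
333457
223333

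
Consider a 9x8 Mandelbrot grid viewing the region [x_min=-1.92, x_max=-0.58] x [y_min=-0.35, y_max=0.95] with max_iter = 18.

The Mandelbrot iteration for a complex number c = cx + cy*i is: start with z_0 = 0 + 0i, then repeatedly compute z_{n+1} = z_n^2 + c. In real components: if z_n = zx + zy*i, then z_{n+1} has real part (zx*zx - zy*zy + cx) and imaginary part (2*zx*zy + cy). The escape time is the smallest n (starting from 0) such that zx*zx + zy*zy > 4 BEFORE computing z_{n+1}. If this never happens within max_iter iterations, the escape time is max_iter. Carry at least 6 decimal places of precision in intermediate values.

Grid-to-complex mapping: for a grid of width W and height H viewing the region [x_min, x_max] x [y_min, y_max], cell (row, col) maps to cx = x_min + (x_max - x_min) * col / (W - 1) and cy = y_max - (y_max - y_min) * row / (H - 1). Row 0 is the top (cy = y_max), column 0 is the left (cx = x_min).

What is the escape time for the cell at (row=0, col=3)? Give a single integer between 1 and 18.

z_0 = 0 + 0i, c = -1.4175 + 0.9500i
Iter 1: z = -1.4175 + 0.9500i, |z|^2 = 2.9118
Iter 2: z = -0.3107 + -1.7432i, |z|^2 = 3.1355
Iter 3: z = -4.3599 + 2.0332i, |z|^2 = 23.1427
Escaped at iteration 3

Answer: 3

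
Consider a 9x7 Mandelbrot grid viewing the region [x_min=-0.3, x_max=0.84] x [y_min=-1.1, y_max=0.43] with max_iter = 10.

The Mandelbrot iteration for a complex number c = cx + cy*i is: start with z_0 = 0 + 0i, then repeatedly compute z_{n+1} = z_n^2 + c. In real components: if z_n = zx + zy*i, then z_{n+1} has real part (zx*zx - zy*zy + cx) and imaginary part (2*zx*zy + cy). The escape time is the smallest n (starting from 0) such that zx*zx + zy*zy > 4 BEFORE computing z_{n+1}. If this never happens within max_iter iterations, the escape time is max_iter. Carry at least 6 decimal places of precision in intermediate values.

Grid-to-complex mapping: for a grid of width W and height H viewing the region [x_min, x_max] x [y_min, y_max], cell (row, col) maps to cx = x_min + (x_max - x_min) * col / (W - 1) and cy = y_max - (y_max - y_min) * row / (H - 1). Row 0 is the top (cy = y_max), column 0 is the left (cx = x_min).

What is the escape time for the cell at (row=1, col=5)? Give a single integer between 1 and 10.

z_0 = 0 + 0i, c = 0.4125 + 0.1750i
Iter 1: z = 0.4125 + 0.1750i, |z|^2 = 0.2008
Iter 2: z = 0.5520 + 0.3194i, |z|^2 = 0.4067
Iter 3: z = 0.6152 + 0.5276i, |z|^2 = 0.6569
Iter 4: z = 0.5126 + 0.8242i, |z|^2 = 0.9421
Iter 5: z = -0.0040 + 1.0201i, |z|^2 = 1.0405
Iter 6: z = -0.6280 + 0.1668i, |z|^2 = 0.4222
Iter 7: z = 0.7791 + -0.0345i, |z|^2 = 0.6081
Iter 8: z = 1.0182 + 0.1212i, |z|^2 = 1.0515
Iter 9: z = 1.4346 + 0.4219i, |z|^2 = 2.2362

Answer: 10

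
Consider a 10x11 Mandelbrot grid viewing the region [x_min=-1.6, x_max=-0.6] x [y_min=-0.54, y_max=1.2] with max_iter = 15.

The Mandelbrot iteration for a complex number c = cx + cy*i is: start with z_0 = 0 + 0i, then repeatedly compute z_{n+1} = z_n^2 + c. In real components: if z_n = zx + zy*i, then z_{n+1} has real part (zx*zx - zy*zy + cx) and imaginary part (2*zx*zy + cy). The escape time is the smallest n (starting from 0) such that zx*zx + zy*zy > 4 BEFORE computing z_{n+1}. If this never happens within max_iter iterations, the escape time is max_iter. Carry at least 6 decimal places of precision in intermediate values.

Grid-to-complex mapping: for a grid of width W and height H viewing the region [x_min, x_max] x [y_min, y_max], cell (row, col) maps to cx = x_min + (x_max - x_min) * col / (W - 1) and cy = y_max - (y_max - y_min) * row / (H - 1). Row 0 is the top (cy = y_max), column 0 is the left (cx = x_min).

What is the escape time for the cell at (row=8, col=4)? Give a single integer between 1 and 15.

Answer: 15

Derivation:
z_0 = 0 + 0i, c = -1.1556 + -0.1920i
Iter 1: z = -1.1556 + -0.1920i, |z|^2 = 1.3722
Iter 2: z = 0.1429 + 0.2517i, |z|^2 = 0.0838
Iter 3: z = -1.1985 + -0.1201i, |z|^2 = 1.4508
Iter 4: z = 0.2665 + 0.0958i, |z|^2 = 0.0802
Iter 5: z = -1.0937 + -0.1410i, |z|^2 = 1.2161
Iter 6: z = 0.0208 + 0.1163i, |z|^2 = 0.0140
Iter 7: z = -1.1687 + -0.1872i, |z|^2 = 1.4008
Iter 8: z = 0.1752 + 0.2454i, |z|^2 = 0.0909
Iter 9: z = -1.1851 + -0.1060i, |z|^2 = 1.4157
Iter 10: z = 0.2377 + 0.0593i, |z|^2 = 0.0600
Iter 11: z = -1.1026 + -0.1638i, |z|^2 = 1.2425
Iter 12: z = 0.0333 + 0.1693i, |z|^2 = 0.0298
Iter 13: z = -1.1831 + -0.1807i, |z|^2 = 1.4324
Iter 14: z = 0.2115 + 0.2357i, |z|^2 = 0.1003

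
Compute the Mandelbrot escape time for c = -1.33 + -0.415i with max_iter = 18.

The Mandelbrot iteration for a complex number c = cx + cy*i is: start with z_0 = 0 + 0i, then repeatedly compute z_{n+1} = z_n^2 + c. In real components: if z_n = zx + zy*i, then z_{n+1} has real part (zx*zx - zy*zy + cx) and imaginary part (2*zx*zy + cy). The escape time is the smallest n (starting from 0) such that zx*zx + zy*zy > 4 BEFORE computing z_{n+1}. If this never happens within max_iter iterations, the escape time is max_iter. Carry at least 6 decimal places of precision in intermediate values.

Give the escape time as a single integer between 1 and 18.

z_0 = 0 + 0i, c = -1.3300 + -0.4150i
Iter 1: z = -1.3300 + -0.4150i, |z|^2 = 1.9411
Iter 2: z = 0.2667 + 0.6889i, |z|^2 = 0.5457
Iter 3: z = -1.7335 + -0.0476i, |z|^2 = 3.0072
Iter 4: z = 1.6726 + -0.2501i, |z|^2 = 2.8603
Iter 5: z = 1.4052 + -1.2515i, |z|^2 = 3.5409
Iter 6: z = -0.9217 + -3.9323i, |z|^2 = 16.3127
Escaped at iteration 6

Answer: 6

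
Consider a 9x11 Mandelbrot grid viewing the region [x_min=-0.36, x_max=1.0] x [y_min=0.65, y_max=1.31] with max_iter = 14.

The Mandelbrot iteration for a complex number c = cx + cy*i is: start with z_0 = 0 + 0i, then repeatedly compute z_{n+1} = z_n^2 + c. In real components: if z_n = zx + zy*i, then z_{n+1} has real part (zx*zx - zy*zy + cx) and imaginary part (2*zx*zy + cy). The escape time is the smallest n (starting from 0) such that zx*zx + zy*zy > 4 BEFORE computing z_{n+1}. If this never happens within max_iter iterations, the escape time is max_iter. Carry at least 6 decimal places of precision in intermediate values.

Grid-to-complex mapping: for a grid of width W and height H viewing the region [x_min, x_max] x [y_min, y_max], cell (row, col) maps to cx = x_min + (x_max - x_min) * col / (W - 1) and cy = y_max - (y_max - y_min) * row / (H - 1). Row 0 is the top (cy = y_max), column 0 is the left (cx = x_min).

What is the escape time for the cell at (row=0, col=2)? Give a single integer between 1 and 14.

z_0 = 0 + 0i, c = -0.0200 + 1.3100i
Iter 1: z = -0.0200 + 1.3100i, |z|^2 = 1.7165
Iter 2: z = -1.7357 + 1.2576i, |z|^2 = 4.5942
Escaped at iteration 2

Answer: 2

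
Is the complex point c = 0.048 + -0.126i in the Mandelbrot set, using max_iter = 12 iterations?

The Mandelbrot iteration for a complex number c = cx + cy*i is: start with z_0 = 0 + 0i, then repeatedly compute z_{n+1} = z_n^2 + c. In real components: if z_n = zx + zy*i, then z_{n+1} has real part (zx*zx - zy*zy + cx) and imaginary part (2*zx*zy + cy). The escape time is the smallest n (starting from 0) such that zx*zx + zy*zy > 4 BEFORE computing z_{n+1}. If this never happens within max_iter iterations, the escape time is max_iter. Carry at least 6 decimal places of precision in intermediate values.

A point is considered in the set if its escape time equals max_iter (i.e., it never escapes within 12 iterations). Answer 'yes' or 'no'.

Answer: yes

Derivation:
z_0 = 0 + 0i, c = 0.0480 + -0.1260i
Iter 1: z = 0.0480 + -0.1260i, |z|^2 = 0.0182
Iter 2: z = 0.0344 + -0.1381i, |z|^2 = 0.0203
Iter 3: z = 0.0301 + -0.1355i, |z|^2 = 0.0193
Iter 4: z = 0.0305 + -0.1342i, |z|^2 = 0.0189
Iter 5: z = 0.0309 + -0.1342i, |z|^2 = 0.0190
Iter 6: z = 0.0309 + -0.1343i, |z|^2 = 0.0190
Iter 7: z = 0.0309 + -0.1343i, |z|^2 = 0.0190
Iter 8: z = 0.0309 + -0.1343i, |z|^2 = 0.0190
Iter 9: z = 0.0309 + -0.1343i, |z|^2 = 0.0190
Iter 10: z = 0.0309 + -0.1343i, |z|^2 = 0.0190
Iter 11: z = 0.0309 + -0.1343i, |z|^2 = 0.0190
Did not escape in 12 iterations → in set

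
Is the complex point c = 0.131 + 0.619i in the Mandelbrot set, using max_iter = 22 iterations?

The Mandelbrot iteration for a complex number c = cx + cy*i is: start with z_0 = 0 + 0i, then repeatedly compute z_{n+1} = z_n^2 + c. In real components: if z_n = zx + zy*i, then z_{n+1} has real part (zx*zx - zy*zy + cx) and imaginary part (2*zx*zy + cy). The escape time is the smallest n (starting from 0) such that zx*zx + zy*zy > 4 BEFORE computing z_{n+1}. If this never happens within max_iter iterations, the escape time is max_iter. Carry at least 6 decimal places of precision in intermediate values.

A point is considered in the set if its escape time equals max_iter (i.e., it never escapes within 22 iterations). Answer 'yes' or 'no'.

z_0 = 0 + 0i, c = 0.1310 + 0.6190i
Iter 1: z = 0.1310 + 0.6190i, |z|^2 = 0.4003
Iter 2: z = -0.2350 + 0.7812i, |z|^2 = 0.6655
Iter 3: z = -0.4240 + 0.2518i, |z|^2 = 0.2432
Iter 4: z = 0.2474 + 0.4054i, |z|^2 = 0.2256
Iter 5: z = 0.0278 + 0.8196i, |z|^2 = 0.6725
Iter 6: z = -0.5399 + 0.6646i, |z|^2 = 0.7332
Iter 7: z = -0.0192 + -0.0987i, |z|^2 = 0.0101
Iter 8: z = 0.1216 + 0.6228i, |z|^2 = 0.4027
Iter 9: z = -0.2421 + 0.7705i, |z|^2 = 0.6523
Iter 10: z = -0.4041 + 0.2460i, |z|^2 = 0.2238
Iter 11: z = 0.2338 + 0.4202i, |z|^2 = 0.2312
Iter 12: z = 0.0091 + 0.8155i, |z|^2 = 0.6651
Iter 13: z = -0.5339 + 0.6338i, |z|^2 = 0.6868
Iter 14: z = 0.0144 + -0.0578i, |z|^2 = 0.0035
Iter 15: z = 0.1279 + 0.6173i, |z|^2 = 0.3975
Iter 16: z = -0.2338 + 0.7769i, |z|^2 = 0.6582
Iter 17: z = -0.4179 + 0.2558i, |z|^2 = 0.2401
Iter 18: z = 0.2402 + 0.4052i, |z|^2 = 0.2219
Iter 19: z = 0.0245 + 0.8137i, |z|^2 = 0.6627
Iter 20: z = -0.5305 + 0.6589i, |z|^2 = 0.7155
Iter 21: z = -0.0217 + -0.0800i, |z|^2 = 0.0069
Did not escape in 22 iterations → in set

Answer: yes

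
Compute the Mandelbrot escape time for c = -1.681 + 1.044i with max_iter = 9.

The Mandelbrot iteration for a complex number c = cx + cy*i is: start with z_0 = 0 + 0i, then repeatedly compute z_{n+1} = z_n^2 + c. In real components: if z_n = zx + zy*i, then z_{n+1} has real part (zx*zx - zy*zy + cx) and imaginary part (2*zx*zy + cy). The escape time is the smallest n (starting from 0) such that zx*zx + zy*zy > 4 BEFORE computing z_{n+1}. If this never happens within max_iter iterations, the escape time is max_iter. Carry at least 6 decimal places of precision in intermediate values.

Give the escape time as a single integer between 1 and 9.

Answer: 2

Derivation:
z_0 = 0 + 0i, c = -1.6810 + 1.0440i
Iter 1: z = -1.6810 + 1.0440i, |z|^2 = 3.9157
Iter 2: z = 0.0548 + -2.4659i, |z|^2 = 6.0838
Escaped at iteration 2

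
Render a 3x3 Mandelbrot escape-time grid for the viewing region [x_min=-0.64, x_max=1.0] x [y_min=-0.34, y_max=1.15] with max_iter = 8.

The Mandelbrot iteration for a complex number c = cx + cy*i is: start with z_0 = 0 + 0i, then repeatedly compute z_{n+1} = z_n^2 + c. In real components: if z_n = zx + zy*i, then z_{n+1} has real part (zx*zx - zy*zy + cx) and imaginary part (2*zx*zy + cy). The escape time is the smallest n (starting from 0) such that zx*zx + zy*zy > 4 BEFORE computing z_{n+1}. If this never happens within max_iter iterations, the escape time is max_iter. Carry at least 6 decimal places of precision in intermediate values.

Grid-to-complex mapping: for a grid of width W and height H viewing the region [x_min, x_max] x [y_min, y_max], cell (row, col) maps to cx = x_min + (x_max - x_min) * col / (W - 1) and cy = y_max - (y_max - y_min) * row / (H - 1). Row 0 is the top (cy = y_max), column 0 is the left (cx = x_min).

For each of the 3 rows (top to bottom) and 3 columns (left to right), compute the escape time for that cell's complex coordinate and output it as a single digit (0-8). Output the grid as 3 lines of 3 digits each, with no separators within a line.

Answer: 332
882
882

Derivation:
(row=0, col=0): c = -0.6400 + 1.1500i → escape time 3
(row=0, col=1): c = 0.1800 + 1.1500i → escape time 3
(row=0, col=2): c = 1.0000 + 1.1500i → escape time 2
(row=1, col=0): c = -0.6400 + 0.4050i → escape time 8
(row=1, col=1): c = 0.1800 + 0.4050i → escape time 8
(row=1, col=2): c = 1.0000 + 0.4050i → escape time 2
(row=2, col=0): c = -0.6400 + -0.3400i → escape time 8
(row=2, col=1): c = 0.1800 + -0.3400i → escape time 8
(row=2, col=2): c = 1.0000 + -0.3400i → escape time 2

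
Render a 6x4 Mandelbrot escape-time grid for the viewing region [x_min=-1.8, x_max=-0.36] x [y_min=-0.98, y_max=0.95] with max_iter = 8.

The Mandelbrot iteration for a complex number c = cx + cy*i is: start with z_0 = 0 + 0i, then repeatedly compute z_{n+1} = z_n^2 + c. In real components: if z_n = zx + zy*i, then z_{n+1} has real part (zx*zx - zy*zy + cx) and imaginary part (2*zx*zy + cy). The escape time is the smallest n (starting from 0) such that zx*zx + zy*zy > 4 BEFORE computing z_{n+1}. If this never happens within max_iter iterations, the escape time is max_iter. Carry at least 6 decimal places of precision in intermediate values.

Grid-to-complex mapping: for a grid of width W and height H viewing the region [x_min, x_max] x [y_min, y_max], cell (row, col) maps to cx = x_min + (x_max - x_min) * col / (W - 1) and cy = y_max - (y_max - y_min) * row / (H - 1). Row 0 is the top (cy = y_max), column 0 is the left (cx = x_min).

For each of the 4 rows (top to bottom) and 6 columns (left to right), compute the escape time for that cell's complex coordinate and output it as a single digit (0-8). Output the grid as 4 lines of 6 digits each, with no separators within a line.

Answer: 133345
458888
348888
133345

Derivation:
(row=0, col=0): c = -1.8000 + 0.9500i → escape time 1
(row=0, col=1): c = -1.5120 + 0.9500i → escape time 3
(row=0, col=2): c = -1.2240 + 0.9500i → escape time 3
(row=0, col=3): c = -0.9360 + 0.9500i → escape time 3
(row=0, col=4): c = -0.6480 + 0.9500i → escape time 4
(row=0, col=5): c = -0.3600 + 0.9500i → escape time 5
(row=1, col=0): c = -1.8000 + 0.3067i → escape time 4
(row=1, col=1): c = -1.5120 + 0.3067i → escape time 5
(row=1, col=2): c = -1.2240 + 0.3067i → escape time 8
(row=1, col=3): c = -0.9360 + 0.3067i → escape time 8
(row=1, col=4): c = -0.6480 + 0.3067i → escape time 8
(row=1, col=5): c = -0.3600 + 0.3067i → escape time 8
(row=2, col=0): c = -1.8000 + -0.3367i → escape time 3
(row=2, col=1): c = -1.5120 + -0.3367i → escape time 4
(row=2, col=2): c = -1.2240 + -0.3367i → escape time 8
(row=2, col=3): c = -0.9360 + -0.3367i → escape time 8
(row=2, col=4): c = -0.6480 + -0.3367i → escape time 8
(row=2, col=5): c = -0.3600 + -0.3367i → escape time 8
(row=3, col=0): c = -1.8000 + -0.9800i → escape time 1
(row=3, col=1): c = -1.5120 + -0.9800i → escape time 3
(row=3, col=2): c = -1.2240 + -0.9800i → escape time 3
(row=3, col=3): c = -0.9360 + -0.9800i → escape time 3
(row=3, col=4): c = -0.6480 + -0.9800i → escape time 4
(row=3, col=5): c = -0.3600 + -0.9800i → escape time 5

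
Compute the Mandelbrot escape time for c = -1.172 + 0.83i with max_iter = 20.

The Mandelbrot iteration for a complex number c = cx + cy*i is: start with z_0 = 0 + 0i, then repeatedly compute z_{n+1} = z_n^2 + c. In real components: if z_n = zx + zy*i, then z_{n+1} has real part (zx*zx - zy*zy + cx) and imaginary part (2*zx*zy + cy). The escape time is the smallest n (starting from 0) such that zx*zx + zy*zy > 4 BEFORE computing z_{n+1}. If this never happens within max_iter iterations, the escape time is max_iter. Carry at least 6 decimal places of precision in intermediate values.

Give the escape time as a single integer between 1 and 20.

z_0 = 0 + 0i, c = -1.1720 + 0.8300i
Iter 1: z = -1.1720 + 0.8300i, |z|^2 = 2.0625
Iter 2: z = -0.4873 + -1.1155i, |z|^2 = 1.4819
Iter 3: z = -2.1789 + 1.9172i, |z|^2 = 8.4234
Escaped at iteration 3

Answer: 3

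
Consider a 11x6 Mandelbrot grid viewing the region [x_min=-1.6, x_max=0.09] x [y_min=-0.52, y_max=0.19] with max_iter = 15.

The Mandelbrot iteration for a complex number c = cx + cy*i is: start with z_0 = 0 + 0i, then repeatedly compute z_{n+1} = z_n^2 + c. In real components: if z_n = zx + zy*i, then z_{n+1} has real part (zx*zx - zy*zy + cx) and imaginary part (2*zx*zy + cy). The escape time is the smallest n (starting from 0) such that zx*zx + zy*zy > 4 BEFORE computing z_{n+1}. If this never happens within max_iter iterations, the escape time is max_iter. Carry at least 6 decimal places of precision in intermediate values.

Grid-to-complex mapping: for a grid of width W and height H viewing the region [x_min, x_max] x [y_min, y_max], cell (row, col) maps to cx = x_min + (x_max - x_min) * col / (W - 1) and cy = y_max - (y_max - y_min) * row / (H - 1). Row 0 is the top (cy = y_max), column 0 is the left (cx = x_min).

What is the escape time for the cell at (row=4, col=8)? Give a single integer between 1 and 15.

z_0 = 0 + 0i, c = -0.2480 + -0.3780i
Iter 1: z = -0.2480 + -0.3780i, |z|^2 = 0.2044
Iter 2: z = -0.3294 + -0.1905i, |z|^2 = 0.1448
Iter 3: z = -0.1758 + -0.2525i, |z|^2 = 0.0947
Iter 4: z = -0.2808 + -0.2892i, |z|^2 = 0.1625
Iter 5: z = -0.2528 + -0.2155i, |z|^2 = 0.1104
Iter 6: z = -0.2306 + -0.2690i, |z|^2 = 0.1255
Iter 7: z = -0.2672 + -0.2539i, |z|^2 = 0.1359
Iter 8: z = -0.2411 + -0.2423i, |z|^2 = 0.1168
Iter 9: z = -0.2486 + -0.2612i, |z|^2 = 0.1300
Iter 10: z = -0.2544 + -0.2482i, |z|^2 = 0.1263
Iter 11: z = -0.2448 + -0.2517i, |z|^2 = 0.1233
Iter 12: z = -0.2514 + -0.2547i, |z|^2 = 0.1281
Iter 13: z = -0.2497 + -0.2499i, |z|^2 = 0.1248
Iter 14: z = -0.2481 + -0.2532i, |z|^2 = 0.1257

Answer: 15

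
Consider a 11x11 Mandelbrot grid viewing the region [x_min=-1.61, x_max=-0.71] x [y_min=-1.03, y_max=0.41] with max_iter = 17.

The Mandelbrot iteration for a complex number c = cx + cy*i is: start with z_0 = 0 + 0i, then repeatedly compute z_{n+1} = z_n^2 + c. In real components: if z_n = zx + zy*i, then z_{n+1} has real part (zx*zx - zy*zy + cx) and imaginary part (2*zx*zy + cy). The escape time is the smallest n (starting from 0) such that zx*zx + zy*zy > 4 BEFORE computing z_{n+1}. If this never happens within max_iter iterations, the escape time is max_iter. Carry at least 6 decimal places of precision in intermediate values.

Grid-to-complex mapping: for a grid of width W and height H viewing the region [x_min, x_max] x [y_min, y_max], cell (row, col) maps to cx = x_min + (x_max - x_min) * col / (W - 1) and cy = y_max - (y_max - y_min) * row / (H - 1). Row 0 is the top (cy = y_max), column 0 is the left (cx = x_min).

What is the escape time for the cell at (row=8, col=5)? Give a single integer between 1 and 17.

Answer: 3

Derivation:
z_0 = 0 + 0i, c = -1.1600 + -0.7420i
Iter 1: z = -1.1600 + -0.7420i, |z|^2 = 1.8962
Iter 2: z = -0.3650 + 0.9794i, |z|^2 = 1.0925
Iter 3: z = -1.9861 + -1.4569i, |z|^2 = 6.0672
Escaped at iteration 3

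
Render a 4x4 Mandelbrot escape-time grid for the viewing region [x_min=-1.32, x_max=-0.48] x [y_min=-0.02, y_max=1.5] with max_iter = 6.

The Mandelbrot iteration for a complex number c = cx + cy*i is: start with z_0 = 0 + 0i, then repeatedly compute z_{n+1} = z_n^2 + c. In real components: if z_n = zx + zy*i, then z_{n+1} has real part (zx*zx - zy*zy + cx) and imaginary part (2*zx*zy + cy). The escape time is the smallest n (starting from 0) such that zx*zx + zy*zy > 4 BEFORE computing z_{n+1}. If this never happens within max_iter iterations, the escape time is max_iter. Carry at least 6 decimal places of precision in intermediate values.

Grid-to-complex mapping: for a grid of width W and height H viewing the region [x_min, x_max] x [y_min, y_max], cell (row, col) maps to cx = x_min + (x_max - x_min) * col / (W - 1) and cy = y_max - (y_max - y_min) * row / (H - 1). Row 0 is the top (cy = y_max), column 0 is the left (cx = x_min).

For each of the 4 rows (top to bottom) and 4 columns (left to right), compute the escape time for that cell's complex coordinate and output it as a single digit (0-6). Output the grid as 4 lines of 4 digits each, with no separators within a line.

Answer: 2222
3334
4566
6666

Derivation:
(row=0, col=0): c = -1.3200 + 1.5000i → escape time 2
(row=0, col=1): c = -1.0400 + 1.5000i → escape time 2
(row=0, col=2): c = -0.7600 + 1.5000i → escape time 2
(row=0, col=3): c = -0.4800 + 1.5000i → escape time 2
(row=1, col=0): c = -1.3200 + 0.9933i → escape time 3
(row=1, col=1): c = -1.0400 + 0.9933i → escape time 3
(row=1, col=2): c = -0.7600 + 0.9933i → escape time 3
(row=1, col=3): c = -0.4800 + 0.9933i → escape time 4
(row=2, col=0): c = -1.3200 + 0.4867i → escape time 4
(row=2, col=1): c = -1.0400 + 0.4867i → escape time 5
(row=2, col=2): c = -0.7600 + 0.4867i → escape time 6
(row=2, col=3): c = -0.4800 + 0.4867i → escape time 6
(row=3, col=0): c = -1.3200 + -0.0200i → escape time 6
(row=3, col=1): c = -1.0400 + -0.0200i → escape time 6
(row=3, col=2): c = -0.7600 + -0.0200i → escape time 6
(row=3, col=3): c = -0.4800 + -0.0200i → escape time 6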